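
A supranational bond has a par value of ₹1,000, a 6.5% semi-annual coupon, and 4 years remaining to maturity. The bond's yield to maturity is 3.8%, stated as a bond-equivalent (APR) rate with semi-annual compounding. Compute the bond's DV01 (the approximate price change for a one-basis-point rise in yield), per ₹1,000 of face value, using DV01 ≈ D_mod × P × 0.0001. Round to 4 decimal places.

₹0.3893

Periodic yield y = 0.019.
  t   CF        PV=CF/(1+0.019)^t    t·PV
  1        32.50        31.8940        31.8940
  2        32.50        31.2993        62.5987
  3        32.50        30.7157        92.1472
  4        32.50        30.1430       120.5720
  5        32.50        29.5810       147.9049
  6        32.50        29.0294       174.1765
  7        32.50        28.4881       199.4170
  8     1,032.50       888.1710     7,105.3680
  Σ                  1,099.3216     7,934.0782
P = 1,099.3216; D_Mac = 7.21725 half-year periods = 3.60862 yrs; D_mod = 3.54134 yrs.
DV01 ≈ 3.54134 × 1,099.3216 × 0.0001 = 0.389307.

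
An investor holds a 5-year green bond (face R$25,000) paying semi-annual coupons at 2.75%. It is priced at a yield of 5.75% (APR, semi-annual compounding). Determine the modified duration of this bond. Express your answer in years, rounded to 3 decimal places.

Periodic yield y = 0.02875. First find Macaulay duration:
  t   CF        PV=CF/(1+0.02875)^t    t·PV
  1       343.75       334.1434       334.1434
  2       343.75       324.8052       649.6105
  3       343.75       315.7280       947.1841
  4       343.75       306.9045     1,227.6182
  5       343.75       298.3276     1,491.6381
  6       343.75       289.9904     1,739.9424
  7       343.75       281.8862     1,973.2032
  8       343.75       274.0084     2,192.0674
  9       343.75       266.3508     2,397.1576
  10   25,343.75    19,088.5260   190,885.2599
  Σ                 21,780.6706   203,837.8248
P = 21,780.6706; Macaulay duration = 203,837.8248 / 21,780.6706 = 9.35866 half-year periods = 4.67933 years.
Modified duration = D_Mac / (1 + y) = 4.67933 / 1.02875 = 4.54856 years.

4.549 years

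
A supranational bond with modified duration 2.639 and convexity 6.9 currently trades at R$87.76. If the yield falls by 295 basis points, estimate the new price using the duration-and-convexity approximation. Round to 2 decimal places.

R$94.86

Duration effect: -D_mod·Δy = -2.639 × (-0.0295) = +0.0778505
Convexity effect: ½·C·(Δy)² = 0.5 × 6.9 × (-0.0295)² = +0.0030023625
ΔP/P ≈ +0.0778505 + 0.0030023625 = +0.0808528625
New price ≈ 87.76 × (1 + 0.0808528625) = 94.855647213.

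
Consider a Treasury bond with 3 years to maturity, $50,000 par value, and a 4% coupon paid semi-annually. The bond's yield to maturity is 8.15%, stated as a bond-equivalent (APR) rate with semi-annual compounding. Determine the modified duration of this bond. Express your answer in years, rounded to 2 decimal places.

2.74 years

Periodic yield y = 0.04075. First find Macaulay duration:
  t   CF        PV=CF/(1+0.04075)^t    t·PV
  1     1,000.00       960.8455       960.8455
  2     1,000.00       923.2242     1,846.4483
  3     1,000.00       887.0758     2,661.2275
  4     1,000.00       852.3428     3,409.3714
  5     1,000.00       818.9698     4,094.8491
  6    51,000.00    40,132.0790   240,792.4741
  Σ                 44,574.5372   253,765.2160
P = 44,574.5372; Macaulay duration = 253,765.2160 / 44,574.5372 = 5.69305 half-year periods = 2.84653 years.
Modified duration = D_Mac / (1 + y) = 2.84653 / 1.04075 = 2.73507 years.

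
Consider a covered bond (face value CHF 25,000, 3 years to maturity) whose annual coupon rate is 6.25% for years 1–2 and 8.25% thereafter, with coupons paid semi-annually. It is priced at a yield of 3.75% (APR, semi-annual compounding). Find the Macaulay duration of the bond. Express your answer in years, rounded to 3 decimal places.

Periodic yield y = 0.01875. Discount each cash flow and weight by its period:
  t   CF        PV=CF/(1+0.01875)^t    t·PV
  1       781.25       766.8712       766.8712
  2       781.25       752.7570     1,505.5139
  3       781.25       738.9025     2,216.7076
  4       781.25       725.3031     2,901.2125
  5     1,031.25       939.7793     4,698.8963
  6    26,031.25    23,285.6997   139,714.1983
  Σ                 27,209.3128   151,803.3998
Price P = Σ PV = 27,209.3128.
Macaulay duration = Σ(t·PV) / P = 151,803.3998 / 27,209.3128 = 5.57910 half-year periods.
In years: 5.57910 / 2 = 2.78955 years.

2.790 years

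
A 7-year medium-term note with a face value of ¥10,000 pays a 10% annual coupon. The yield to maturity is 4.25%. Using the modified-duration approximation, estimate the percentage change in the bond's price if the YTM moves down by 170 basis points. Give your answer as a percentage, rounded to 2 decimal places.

+9.13%

Periodic yield y = 0.0425. Modified duration first:
  t   CF        PV=CF/(1+0.0425)^t    t·PV
  1     1,000.00       959.2326       959.2326
  2     1,000.00       920.1272     1,840.2544
  3     1,000.00       882.6160     2,647.8481
  4     1,000.00       846.6341     3,386.5363
  5     1,000.00       812.1190     4,060.5951
  6     1,000.00       779.0111     4,674.0663
  7    11,000.00     8,219.7809    57,538.4661
  Σ                 13,419.5209    75,106.9989
P = 13,419.5209; D_Mac = 5.59685 yrs; D_mod = 5.59685/(1+0.0425) = 5.36868 yrs.
ΔP/P ≈ -D_mod · Δy = -5.36868 × (-0.017) = +0.091268 = +9.1268%.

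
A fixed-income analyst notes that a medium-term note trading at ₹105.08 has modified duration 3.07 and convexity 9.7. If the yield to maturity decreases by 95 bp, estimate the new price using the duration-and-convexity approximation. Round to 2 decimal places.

Duration effect: -D_mod·Δy = -3.07 × (-0.0095) = +0.029165
Convexity effect: ½·C·(Δy)² = 0.5 × 9.7 × (-0.0095)² = +0.0004377125
ΔP/P ≈ +0.029165 + 0.0004377125 = +0.0296027125
New price ≈ 105.08 × (1 + 0.0296027125) = 108.1906530295.

₹108.19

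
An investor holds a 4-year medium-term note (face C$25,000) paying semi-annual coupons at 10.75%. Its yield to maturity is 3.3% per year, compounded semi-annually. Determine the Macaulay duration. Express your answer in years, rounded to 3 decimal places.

Periodic yield y = 0.0165. Discount each cash flow and weight by its period:
  t   CF        PV=CF/(1+0.0165)^t    t·PV
  1     1,343.75     1,321.9380     1,321.9380
  2     1,343.75     1,300.4801     2,600.9602
  3     1,343.75     1,279.3705     3,838.1115
  4     1,343.75     1,258.6035     5,034.4141
  5     1,343.75     1,238.1737     6,190.8683
  6     1,343.75     1,218.0754     7,308.4525
  7     1,343.75     1,198.3034     8,388.1239
  8    26,343.75    23,110.9891   184,887.9127
  Σ                 31,925.9337   219,570.7812
Price P = Σ PV = 31,925.9337.
Macaulay duration = Σ(t·PV) / P = 219,570.7812 / 31,925.9337 = 6.87751 half-year periods.
In years: 6.87751 / 2 = 3.43875 years.

3.439 years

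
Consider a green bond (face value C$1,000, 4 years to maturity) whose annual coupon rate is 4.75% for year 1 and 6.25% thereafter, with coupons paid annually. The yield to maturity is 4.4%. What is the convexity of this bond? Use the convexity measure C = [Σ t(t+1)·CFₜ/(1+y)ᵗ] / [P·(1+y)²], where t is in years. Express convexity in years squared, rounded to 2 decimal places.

16.55

With y = 0.044:
  t   CF        PV=CF/(1+0.044)^t    t·PV        t(t+1)·PV
  1        47.50        45.4981        45.4981          90.9962
  2        62.50        57.3428       114.6856         344.0569
  3        62.50        54.9261       164.7782         659.1128
  4     1,062.50       894.3900     3,577.5601      17,887.8004
  Σ                  1,052.1570     3,902.5220      18,981.9663
P = 1,052.1570.
Convexity = Σ t(t+1)·PV / [P·(1+y)²] = 18,981.9663 / (1,052.1570 × 1.089936) = 16.55235.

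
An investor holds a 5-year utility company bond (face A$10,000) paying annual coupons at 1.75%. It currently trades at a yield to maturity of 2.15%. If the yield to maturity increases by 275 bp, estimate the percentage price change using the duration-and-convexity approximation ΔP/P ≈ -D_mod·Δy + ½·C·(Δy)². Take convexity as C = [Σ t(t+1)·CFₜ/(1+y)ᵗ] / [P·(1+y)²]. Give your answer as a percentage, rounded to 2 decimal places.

-11.96%

With y = 0.0215:
  t   CF        PV=CF/(1+0.0215)^t    t·PV        t(t+1)·PV
  1       175.00       171.3167       171.3167         342.6334
  2       175.00       167.7109       335.4218       1,006.2654
  3       175.00       164.1810       492.5430       1,970.1722
  4       175.00       160.7254       642.9017       3,214.5084
  5    10,175.00     9,148.3456    45,741.7280     274,450.3682
  Σ                  9,812.2796    47,383.9113     280,983.9476
P = 9,812.2796; D_Mac = 4.82904 yrs; D_mod = 4.72740 yrs; C = 27.44321.
Duration effect: -4.72740 × (+0.0275) = -0.130004
Convexity effect: 0.5 × 27.44321 × (0.0275)² = +0.0103770
ΔP/P ≈ -0.130004 + 0.0103770 = -0.119627 = -11.9627%.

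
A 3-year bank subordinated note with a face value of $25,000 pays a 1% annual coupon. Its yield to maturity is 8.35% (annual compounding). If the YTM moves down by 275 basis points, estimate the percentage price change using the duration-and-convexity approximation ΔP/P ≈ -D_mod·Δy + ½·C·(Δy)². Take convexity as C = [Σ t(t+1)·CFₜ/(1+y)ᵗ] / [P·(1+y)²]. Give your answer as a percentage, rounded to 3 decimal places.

With y = 0.0835:
  t   CF        PV=CF/(1+0.0835)^t    t·PV        t(t+1)·PV
  1       250.00       230.7337       230.7337         461.4675
  2       250.00       212.9522       425.9044       1,277.7133
  3    25,250.00    19,850.6456    59,551.9368     238,207.7470
  Σ                 20,294.3315    60,208.5749     239,946.9278
P = 20,294.3315; D_Mac = 2.96677 yrs; D_mod = 2.73813 yrs; C = 10.07123.
Duration effect: -2.73813 × (-0.0275) = +0.075299
Convexity effect: 0.5 × 10.07123 × (-0.0275)² = +0.0038082
ΔP/P ≈ +0.075299 + 0.0038082 = +0.079107 = +7.9107%.

+7.911%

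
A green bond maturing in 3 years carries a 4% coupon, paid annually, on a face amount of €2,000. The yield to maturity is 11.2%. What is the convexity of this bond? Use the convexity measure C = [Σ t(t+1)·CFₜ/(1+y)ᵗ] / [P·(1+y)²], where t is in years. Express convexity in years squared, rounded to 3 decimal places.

9.161

With y = 0.112:
  t   CF        PV=CF/(1+0.112)^t    t·PV        t(t+1)·PV
  1        80.00        71.9424        71.9424         143.8849
  2        80.00        64.6964       129.3929         388.1787
  3     2,080.00     1,512.6866     4,538.0599      18,152.2398
  Σ                  1,649.3255     4,739.3953      18,684.3033
P = 1,649.3255.
Convexity = Σ t(t+1)·PV / [P·(1+y)²] = 18,684.3033 / (1,649.3255 × 1.236544) = 9.16138.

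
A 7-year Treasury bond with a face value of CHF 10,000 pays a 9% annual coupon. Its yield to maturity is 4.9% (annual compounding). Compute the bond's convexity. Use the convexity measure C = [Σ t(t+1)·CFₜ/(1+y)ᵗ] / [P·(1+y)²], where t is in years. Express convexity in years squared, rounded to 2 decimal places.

With y = 0.049:
  t   CF        PV=CF/(1+0.049)^t    t·PV        t(t+1)·PV
  1       900.00       857.9600       857.9600       1,715.9199
  2       900.00       817.8837     1,635.7673       4,907.3020
  3       900.00       779.6794     2,339.0381       9,356.1525
  4       900.00       743.2597     2,973.0386      14,865.1930
  5       900.00       708.5411     3,542.7057      21,256.2340
  6       900.00       675.4444     4,052.6662      28,368.6632
  7    10,900.00     7,798.2666    54,587.8665     436,702.9318
  Σ                 12,381.0348    69,989.0423     517,172.3964
P = 12,381.0348.
Convexity = Σ t(t+1)·PV / [P·(1+y)²] = 517,172.3964 / (12,381.0348 × 1.100401) = 37.96011.

37.96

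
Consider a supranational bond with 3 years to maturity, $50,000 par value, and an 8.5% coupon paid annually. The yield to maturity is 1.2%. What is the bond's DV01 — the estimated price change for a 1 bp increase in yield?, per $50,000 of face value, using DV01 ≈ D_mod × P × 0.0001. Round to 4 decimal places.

$16.7518

Periodic yield y = 0.012.
  t   CF        PV=CF/(1+0.012)^t    t·PV
  1     4,250.00     4,199.6047     4,199.6047
  2     4,250.00     4,149.8071     8,299.6141
  3    54,250.00    52,342.9512   157,028.8535
  Σ                 60,692.3630   169,528.0723
P = 60,692.3630; D_Mac = 2.79324 yrs; D_mod = 2.76011 yrs.
DV01 ≈ 2.76011 × 60,692.3630 × 0.0001 = 16.751786.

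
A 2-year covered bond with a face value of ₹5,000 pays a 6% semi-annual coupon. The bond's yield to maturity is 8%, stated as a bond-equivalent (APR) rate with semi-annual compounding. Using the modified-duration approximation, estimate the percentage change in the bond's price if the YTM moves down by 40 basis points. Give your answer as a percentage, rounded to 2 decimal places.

Periodic yield y = 0.04. Modified duration first:
  t   CF        PV=CF/(1+0.04)^t    t·PV
  1       150.00       144.2308       144.2308
  2       150.00       138.6834       277.3669
  3       150.00       133.3495       400.0484
  4     5,150.00     4,402.2416    17,608.9663
  Σ                  4,818.5052    18,430.6123
P = 4,818.5052; D_Mac = 3.82496 half-year periods = 1.91248 yrs; D_mod = 1.91248/(1+0.04) = 1.83893 yrs.
ΔP/P ≈ -D_mod · Δy = -1.83893 × (-0.004) = +0.007356 = +0.7356%.

+0.74%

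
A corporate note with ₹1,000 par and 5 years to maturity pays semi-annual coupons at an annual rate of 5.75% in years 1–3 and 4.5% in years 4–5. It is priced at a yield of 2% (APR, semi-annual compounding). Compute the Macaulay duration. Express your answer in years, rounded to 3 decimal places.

Periodic yield y = 0.01. Discount each cash flow and weight by its period:
  t   CF        PV=CF/(1+0.01)^t    t·PV
  1        28.75        28.4653        28.4653
  2        28.75        28.1835        56.3670
  3        28.75        27.9045        83.7134
  4        28.75        27.6282       110.5127
  5        28.75        27.3546       136.7732
  6        28.75        27.0838       162.5028
  7        22.50        20.9862       146.9031
  8        22.50        20.7784       166.2270
  9        22.50        20.5726       185.1538
  10    1,022.50       925.6559     9,256.5591
  Σ                  1,154.6130    10,333.1775
Price P = Σ PV = 1,154.6130.
Macaulay duration = Σ(t·PV) / P = 10,333.1775 / 1,154.6130 = 8.94947 half-year periods.
In years: 8.94947 / 2 = 4.47474 years.

4.475 years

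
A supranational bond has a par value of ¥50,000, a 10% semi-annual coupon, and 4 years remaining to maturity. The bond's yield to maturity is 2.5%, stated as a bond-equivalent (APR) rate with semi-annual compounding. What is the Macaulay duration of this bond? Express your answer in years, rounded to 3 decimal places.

3.475 years

Periodic yield y = 0.0125. Discount each cash flow and weight by its period:
  t   CF        PV=CF/(1+0.0125)^t    t·PV
  1     2,500.00     2,469.1358     2,469.1358
  2     2,500.00     2,438.6526     4,877.3053
  3     2,500.00     2,408.5458     7,225.6375
  4     2,500.00     2,378.8107     9,515.2428
  5     2,500.00     2,349.4427    11,747.2133
  6     2,500.00     2,320.4372    13,922.6231
  7     2,500.00     2,291.7898    16,042.5287
  8    52,500.00    47,533.4184   380,267.3475
  Σ                 64,190.2331   446,067.0339
Price P = Σ PV = 64,190.2331.
Macaulay duration = Σ(t·PV) / P = 446,067.0339 / 64,190.2331 = 6.94914 half-year periods.
In years: 6.94914 / 2 = 3.47457 years.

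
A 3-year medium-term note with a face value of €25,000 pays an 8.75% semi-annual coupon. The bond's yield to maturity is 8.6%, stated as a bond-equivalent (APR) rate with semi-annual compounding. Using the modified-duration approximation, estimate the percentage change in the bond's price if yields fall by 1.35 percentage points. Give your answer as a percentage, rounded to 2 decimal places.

Periodic yield y = 0.043. Modified duration first:
  t   CF        PV=CF/(1+0.043)^t    t·PV
  1     1,093.75     1,048.6577     1,048.6577
  2     1,093.75     1,005.4245     2,010.8489
  3     1,093.75       963.9736     2,891.9208
  4     1,093.75       924.2316     3,696.9266
  5     1,093.75       886.1281     4,430.6407
  6    26,093.75    20,268.9218   121,613.5307
  Σ                 25,097.3373   135,692.5253
P = 25,097.3373; D_Mac = 5.40665 half-year periods = 2.70333 yrs; D_mod = 2.70333/(1+0.043) = 2.59187 yrs.
ΔP/P ≈ -D_mod · Δy = -2.59187 × (-0.0135) = +0.034990 = +3.4990%.

+3.50%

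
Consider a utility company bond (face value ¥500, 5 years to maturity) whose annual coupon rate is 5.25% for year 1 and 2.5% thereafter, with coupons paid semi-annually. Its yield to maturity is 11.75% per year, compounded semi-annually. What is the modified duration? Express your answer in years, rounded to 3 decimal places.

Periodic yield y = 0.05875. First find Macaulay duration:
  t   CF        PV=CF/(1+0.05875)^t    t·PV
  1       13.125        12.3967        12.3967
  2       13.125        11.7088        23.4176
  3        6.250         5.2662        15.7987
  4        6.250         4.9740        19.8960
  5        6.250         4.6980        23.4900
  6        6.250         4.4373        26.6238
  7        6.250         4.1911        29.3376
  8        6.250         3.9585        31.6681
  9        6.250         3.7389        33.6497
  10     506.250       286.0427     2,860.4266
  Σ                    341.4122     3,076.7049
P = 341.4122; Macaulay duration = 3,076.7049 / 341.4122 = 9.01170 half-year periods = 4.50585 years.
Modified duration = D_Mac / (1 + y) = 4.50585 / 1.05875 = 4.25582 years.

4.256 years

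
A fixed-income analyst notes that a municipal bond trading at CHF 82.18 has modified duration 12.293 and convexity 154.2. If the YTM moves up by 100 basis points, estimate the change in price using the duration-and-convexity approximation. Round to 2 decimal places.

Duration effect: -D_mod·Δy = -12.293 × (+0.01) = -0.122930
Convexity effect: ½·C·(Δy)² = 0.5 × 154.2 × (0.01)² = +0.0077100
ΔP/P ≈ -0.122930 + 0.0077100 = -0.115220
ΔP ≈ 82.18 × (-0.115220) = -9.4687796.

-CHF 9.47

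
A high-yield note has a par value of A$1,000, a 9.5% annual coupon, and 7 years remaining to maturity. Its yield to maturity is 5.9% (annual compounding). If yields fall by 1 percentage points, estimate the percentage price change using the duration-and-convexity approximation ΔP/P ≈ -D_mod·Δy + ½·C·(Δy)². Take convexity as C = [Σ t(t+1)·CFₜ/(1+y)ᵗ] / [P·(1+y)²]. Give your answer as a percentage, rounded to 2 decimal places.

With y = 0.059:
  t   CF        PV=CF/(1+0.059)^t    t·PV        t(t+1)·PV
  1        95.00        89.7073        89.7073         179.4145
  2        95.00        84.7094       169.4188         508.2565
  3        95.00        79.9900       239.9700         959.8801
  4        95.00        75.5335       302.1341       1,510.6705
  5        95.00        71.3253       356.6267       2,139.7600
  6        95.00        67.3516       404.1095       2,828.7667
  7     1,095.00       733.0649     5,131.4540      41,051.6318
  Σ                  1,201.6820     6,693.4204      49,178.3802
P = 1,201.6820; D_Mac = 5.57004 yrs; D_mod = 5.25972 yrs; C = 36.49159.
Duration effect: -5.25972 × (-0.01) = +0.052597
Convexity effect: 0.5 × 36.49159 × (-0.01)² = +0.0018246
ΔP/P ≈ +0.052597 + 0.0018246 = +0.054422 = +5.4422%.

+5.44%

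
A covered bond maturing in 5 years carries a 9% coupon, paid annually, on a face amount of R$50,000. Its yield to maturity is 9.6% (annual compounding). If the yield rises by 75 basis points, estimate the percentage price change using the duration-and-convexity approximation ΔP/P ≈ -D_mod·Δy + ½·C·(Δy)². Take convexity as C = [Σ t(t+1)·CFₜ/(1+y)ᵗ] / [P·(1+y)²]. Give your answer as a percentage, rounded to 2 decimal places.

With y = 0.096:
  t   CF        PV=CF/(1+0.096)^t    t·PV        t(t+1)·PV
  1     4,500.00     4,105.8394     4,105.8394       8,211.6788
  2     4,500.00     3,746.2038     7,492.4077      22,477.2231
  3     4,500.00     3,418.0692    10,254.2076      41,016.8304
  4     4,500.00     3,118.6763    12,474.7051      62,373.5256
  5    54,500.00    34,462.2582   172,311.2908   1,033,867.7450
  Σ                 48,851.0469   206,638.4507   1,167,947.0030
P = 48,851.0469; D_Mac = 4.22997 yrs; D_mod = 3.85946 yrs; C = 19.90344.
Duration effect: -3.85946 × (+0.0075) = -0.028946
Convexity effect: 0.5 × 19.90344 × (0.0075)² = +0.0005598
ΔP/P ≈ -0.028946 + 0.0005598 = -0.028386 = -2.8386%.

-2.84%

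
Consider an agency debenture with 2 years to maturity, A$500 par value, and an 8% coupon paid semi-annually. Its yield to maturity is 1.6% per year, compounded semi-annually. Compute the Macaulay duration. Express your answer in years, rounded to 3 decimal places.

Periodic yield y = 0.008. Discount each cash flow and weight by its period:
  t   CF        PV=CF/(1+0.008)^t    t·PV
  1        20.00        19.8413        19.8413
  2        20.00        19.6838        39.3676
  3        20.00        19.5276        58.5827
  4       520.00       503.6875     2,014.7502
  Σ                    562.7402     2,132.5418
Price P = Σ PV = 562.7402.
Macaulay duration = Σ(t·PV) / P = 2,132.5418 / 562.7402 = 3.78957 half-year periods.
In years: 3.78957 / 2 = 1.89478 years.

1.895 years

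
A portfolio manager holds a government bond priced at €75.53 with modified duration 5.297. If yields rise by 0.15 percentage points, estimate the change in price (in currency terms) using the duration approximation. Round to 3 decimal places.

Duration approximation: ΔP/P ≈ -D_mod · Δy = -5.297 × (+0.0015) = -0.0079455.
ΔP ≈ 75.53 × (-0.0079455) = -0.600123615.

-€0.600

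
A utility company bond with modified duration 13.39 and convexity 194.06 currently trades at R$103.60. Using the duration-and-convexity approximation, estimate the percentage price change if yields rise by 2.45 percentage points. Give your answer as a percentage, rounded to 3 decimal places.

-26.981%

Duration effect: -D_mod·Δy = -13.39 × (+0.0245) = -0.328055
Convexity effect: ½·C·(Δy)² = 0.5 × 194.06 × (0.0245)² = +0.0582422575
ΔP/P ≈ -0.328055 + 0.0582422575 = -0.2698127425
= -26.98127425%.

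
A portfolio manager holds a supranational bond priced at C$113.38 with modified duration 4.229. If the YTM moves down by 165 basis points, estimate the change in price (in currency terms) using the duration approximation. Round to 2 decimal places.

+C$7.91

Duration approximation: ΔP/P ≈ -D_mod · Δy = -4.229 × (-0.0165) = +0.0697785.
ΔP ≈ 113.38 × (+0.0697785) = +7.91148633.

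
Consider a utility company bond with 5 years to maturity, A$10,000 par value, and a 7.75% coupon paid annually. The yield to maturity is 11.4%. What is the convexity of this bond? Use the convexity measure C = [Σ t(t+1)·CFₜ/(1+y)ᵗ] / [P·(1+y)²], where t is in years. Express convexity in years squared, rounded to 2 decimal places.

19.56

With y = 0.114:
  t   CF        PV=CF/(1+0.114)^t    t·PV        t(t+1)·PV
  1       775.00       695.6912       695.6912       1,391.3824
  2       775.00       624.4984     1,248.9968       3,746.9903
  3       775.00       560.5910     1,681.7730       6,727.0921
  4       775.00       503.2235     2,012.8941      10,064.4706
  5    10,775.00     6,280.4581    31,402.2907     188,413.7439
  Σ                  8,664.4623    37,041.6458     210,343.6793
P = 8,664.4623.
Convexity = Σ t(t+1)·PV / [P·(1+y)²] = 210,343.6793 / (8,664.4623 × 1.240996) = 19.56219.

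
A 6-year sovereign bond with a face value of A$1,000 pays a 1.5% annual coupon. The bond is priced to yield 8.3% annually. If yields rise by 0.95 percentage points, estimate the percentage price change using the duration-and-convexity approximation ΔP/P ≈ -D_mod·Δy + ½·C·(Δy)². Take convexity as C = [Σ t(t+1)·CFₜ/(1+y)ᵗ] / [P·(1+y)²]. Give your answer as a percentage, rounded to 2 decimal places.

With y = 0.083:
  t   CF        PV=CF/(1+0.083)^t    t·PV        t(t+1)·PV
  1        15.00        13.8504        13.8504          27.7008
  2        15.00        12.7889        25.5779          76.7336
  3        15.00        11.8088        35.4264         141.7056
  4        15.00        10.9038        43.6152         218.0758
  5        15.00        10.0681        50.3407         302.0440
  6     1,015.00       629.0647     3,774.3881      26,420.7166
  Σ                    688.4848     3,943.1986      27,186.9765
P = 688.4848; D_Mac = 5.72736 yrs; D_mod = 5.28842 yrs; C = 33.66741.
Duration effect: -5.28842 × (+0.0095) = -0.050240
Convexity effect: 0.5 × 33.66741 × (0.0095)² = +0.0015192
ΔP/P ≈ -0.050240 + 0.0015192 = -0.048721 = -4.8721%.

-4.87%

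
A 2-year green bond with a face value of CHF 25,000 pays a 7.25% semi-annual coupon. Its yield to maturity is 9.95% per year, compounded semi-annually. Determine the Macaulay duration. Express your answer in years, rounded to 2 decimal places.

Periodic yield y = 0.04975. Discount each cash flow and weight by its period:
  t   CF        PV=CF/(1+0.04975)^t    t·PV
  1       906.25       863.3008       863.3008
  2       906.25       822.3870     1,644.7741
  3       906.25       783.4123     2,350.2368
  4    25,906.25    21,333.4463    85,333.7852
  Σ                 23,802.5464    90,192.0969
Price P = Σ PV = 23,802.5464.
Macaulay duration = Σ(t·PV) / P = 90,192.0969 / 23,802.5464 = 3.78918 half-year periods.
In years: 3.78918 / 2 = 1.89459 years.

1.89 years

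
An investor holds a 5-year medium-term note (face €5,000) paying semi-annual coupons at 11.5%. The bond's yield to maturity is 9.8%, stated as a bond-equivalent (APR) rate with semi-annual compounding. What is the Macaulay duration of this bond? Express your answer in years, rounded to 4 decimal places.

3.9760 years

Periodic yield y = 0.049. Discount each cash flow and weight by its period:
  t   CF        PV=CF/(1+0.049)^t    t·PV
  1       287.50       274.0705       274.0705
  2       287.50       261.2684       522.5368
  3       287.50       249.0642       747.1927
  4       287.50       237.4302       949.7207
  5       287.50       226.3395     1,131.6976
  6       287.50       215.7669     1,294.6017
  7       287.50       205.6882     1,439.8176
  8       287.50       196.0803     1,568.6423
  9       287.50       186.9212     1,682.2904
  10    5,287.50     3,277.1438    32,771.4380
  Σ                  5,329.7733    42,382.0084
Price P = Σ PV = 5,329.7733.
Macaulay duration = Σ(t·PV) / P = 42,382.0084 / 5,329.7733 = 7.95193 half-year periods.
In years: 7.95193 / 2 = 3.97597 years.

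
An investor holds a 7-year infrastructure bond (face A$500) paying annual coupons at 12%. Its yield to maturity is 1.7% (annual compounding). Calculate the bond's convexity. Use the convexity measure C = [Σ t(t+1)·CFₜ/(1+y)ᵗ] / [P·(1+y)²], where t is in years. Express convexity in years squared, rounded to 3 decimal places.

39.351

With y = 0.017:
  t   CF        PV=CF/(1+0.017)^t    t·PV        t(t+1)·PV
  1        60.00        58.9971        58.9971         117.9941
  2        60.00        58.0109       116.0217         348.0652
  3        60.00        57.0412       171.1235         684.4940
  4        60.00        56.0877       224.3507       1,121.7535
  5        60.00        55.1501       275.7506       1,654.5037
  6        60.00        54.2282       325.3695       2,277.5862
  7       560.00       497.6699     3,483.6892      27,869.5132
  Σ                    837.1850     4,655.3022      34,073.9099
P = 837.1850.
Convexity = Σ t(t+1)·PV / [P·(1+y)²] = 34,073.9099 / (837.1850 × 1.034289) = 39.35126.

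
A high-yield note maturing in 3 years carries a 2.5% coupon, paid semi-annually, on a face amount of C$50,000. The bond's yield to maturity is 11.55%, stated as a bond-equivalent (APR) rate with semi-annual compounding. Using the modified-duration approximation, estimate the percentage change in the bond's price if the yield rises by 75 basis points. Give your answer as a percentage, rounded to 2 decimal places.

-2.05%

Periodic yield y = 0.05775. Modified duration first:
  t   CF        PV=CF/(1+0.05775)^t    t·PV
  1       625.00       590.8769       590.8769
  2       625.00       558.6167     1,117.2335
  3       625.00       528.1179     1,584.3538
  4       625.00       499.2843     1,997.1371
  5       625.00       472.0248     2,360.1242
  6    50,625.00    36,146.5483   216,879.2899
  Σ                 38,795.4690   224,529.0153
P = 38,795.4690; D_Mac = 5.78751 half-year periods = 2.89375 yrs; D_mod = 2.89375/(1+0.05775) = 2.73576 yrs.
ΔP/P ≈ -D_mod · Δy = -2.73576 × (+0.0075) = -0.020518 = -2.0518%.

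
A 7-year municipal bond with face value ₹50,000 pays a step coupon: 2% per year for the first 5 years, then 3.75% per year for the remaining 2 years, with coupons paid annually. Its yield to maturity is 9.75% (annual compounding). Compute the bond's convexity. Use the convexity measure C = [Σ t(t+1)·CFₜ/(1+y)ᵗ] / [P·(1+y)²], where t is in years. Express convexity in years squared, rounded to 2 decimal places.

With y = 0.0975:
  t   CF        PV=CF/(1+0.0975)^t    t·PV        t(t+1)·PV
  1     1,000.00       911.1617       911.1617       1,822.3235
  2     1,000.00       830.2157     1,660.4314       4,981.2942
  3     1,000.00       756.4608     2,269.3823       9,077.5293
  4     1,000.00       689.2581     2,757.0324      13,785.1622
  5     1,000.00       628.0256     3,140.1281      18,840.7684
  6     1,875.00     1,072.9367     6,437.6202      45,063.3412
  7    51,875.00    27,047.4550   189,332.1852   1,514,657.4814
  Σ                 31,935.5136   206,507.9413   1,608,227.9001
P = 31,935.5136.
Convexity = Σ t(t+1)·PV / [P·(1+y)²] = 1,608,227.9001 / (31,935.5136 × 1.204506) = 41.80850.

41.81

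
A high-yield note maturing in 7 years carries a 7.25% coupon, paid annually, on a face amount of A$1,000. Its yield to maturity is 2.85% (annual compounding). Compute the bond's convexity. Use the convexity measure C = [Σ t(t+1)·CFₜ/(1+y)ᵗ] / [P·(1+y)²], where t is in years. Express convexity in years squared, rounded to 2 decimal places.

With y = 0.0285:
  t   CF        PV=CF/(1+0.0285)^t    t·PV        t(t+1)·PV
  1        72.50        70.4910        70.4910         140.9820
  2        72.50        68.5377       137.0754         411.2261
  3        72.50        66.6385       199.9155         799.6618
  4        72.50        64.7919       259.1677       1,295.8383
  5        72.50        62.9965       314.9826       1,889.8955
  6        72.50        61.2509       367.5052       2,572.5364
  7     1,072.50       880.9824     6,166.8767      49,335.0140
  Σ                  1,275.6889     7,516.0140      56,445.1540
P = 1,275.6889.
Convexity = Σ t(t+1)·PV / [P·(1+y)²] = 56,445.1540 / (1,275.6889 × 1.057812) = 41.82860.

41.83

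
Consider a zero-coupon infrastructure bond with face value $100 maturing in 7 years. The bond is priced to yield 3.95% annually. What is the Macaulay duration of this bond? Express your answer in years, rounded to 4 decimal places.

A zero-coupon bond has a single cash flow at maturity, so its Macaulay duration equals its maturity: 7 years.

7.0000 years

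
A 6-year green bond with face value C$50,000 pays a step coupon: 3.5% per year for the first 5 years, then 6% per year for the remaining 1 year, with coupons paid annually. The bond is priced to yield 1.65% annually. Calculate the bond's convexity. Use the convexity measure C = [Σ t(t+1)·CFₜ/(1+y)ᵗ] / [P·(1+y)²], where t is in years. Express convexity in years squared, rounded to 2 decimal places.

36.61

With y = 0.0165:
  t   CF        PV=CF/(1+0.0165)^t    t·PV        t(t+1)·PV
  1     1,750.00     1,721.5937     1,721.5937       3,443.1874
  2     1,750.00     1,693.6485     3,387.2970      10,161.8910
  3     1,750.00     1,666.1569     4,998.4707      19,993.8830
  4     1,750.00     1,639.1116     6,556.4463      32,782.2315
  5     1,750.00     1,612.5052     8,062.5262      48,375.1571
  6    53,000.00    48,043.1607   288,258.9645   2,017,812.7512
  Σ                 56,376.1767   312,985.2984   2,132,569.1012
P = 56,376.1767.
Convexity = Σ t(t+1)·PV / [P·(1+y)²] = 2,132,569.1012 / (56,376.1767 × 1.033272) = 36.60941.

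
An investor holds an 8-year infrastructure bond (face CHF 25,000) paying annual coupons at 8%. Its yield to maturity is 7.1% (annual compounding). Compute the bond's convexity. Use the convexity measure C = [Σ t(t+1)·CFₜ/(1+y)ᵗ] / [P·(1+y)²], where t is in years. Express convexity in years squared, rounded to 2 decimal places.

44.84

With y = 0.071:
  t   CF        PV=CF/(1+0.071)^t    t·PV        t(t+1)·PV
  1     2,000.00     1,867.4136     1,867.4136       3,734.8273
  2     2,000.00     1,743.6168     3,487.2337      10,461.7010
  3     2,000.00     1,628.0269     4,884.0808      19,536.3231
  4     2,000.00     1,520.0998     6,080.3993      30,401.9967
  5     2,000.00     1,419.3276     7,096.6379      42,579.8274
  6     2,000.00     1,325.2358     7,951.4150      55,659.9050
  7     2,000.00     1,237.3817     8,661.6721      69,293.3770
  8    27,000.00    15,597.2487   124,777.9897   1,123,001.9075
  Σ                 26,338.3511   164,806.8422   1,354,669.8650
P = 26,338.3511.
Convexity = Σ t(t+1)·PV / [P·(1+y)²] = 1,354,669.8650 / (26,338.3511 × 1.147041) = 44.84004.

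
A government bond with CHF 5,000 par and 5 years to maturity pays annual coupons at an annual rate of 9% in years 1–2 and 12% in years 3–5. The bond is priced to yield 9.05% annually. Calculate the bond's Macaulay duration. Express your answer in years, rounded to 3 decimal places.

Periodic yield y = 0.0905. Discount each cash flow and weight by its year:
  t   CF        PV=CF/(1+0.0905)^t    t·PV
  1       450.00       412.6547       412.6547
  2       450.00       378.4088       756.8175
  3       600.00       462.6731     1,388.0193
  4       600.00       424.2761     1,697.1044
  5     5,600.00     3,631.2795    18,156.3975
  Σ                  5,309.2922    22,410.9934
Price P = Σ PV = 5,309.2922.
Macaulay duration = Σ(t·PV) / P = 22,410.9934 / 5,309.2922 = 4.22109 years.

4.221 years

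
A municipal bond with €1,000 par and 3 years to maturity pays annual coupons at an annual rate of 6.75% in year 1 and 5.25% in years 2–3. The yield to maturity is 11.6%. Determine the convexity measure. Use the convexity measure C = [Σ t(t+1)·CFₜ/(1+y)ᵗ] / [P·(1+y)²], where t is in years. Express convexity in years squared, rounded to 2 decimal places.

With y = 0.116:
  t   CF        PV=CF/(1+0.116)^t    t·PV        t(t+1)·PV
  1        67.50        60.4839        60.4839         120.9677
  2        52.50        42.1532        84.3065         252.9194
  3     1,052.50       757.2330     2,271.6989       9,086.7958
  Σ                    859.8701     2,416.4893       9,460.6829
P = 859.8701.
Convexity = Σ t(t+1)·PV / [P·(1+y)²] = 9,460.6829 / (859.8701 × 1.245456) = 8.83408.

8.83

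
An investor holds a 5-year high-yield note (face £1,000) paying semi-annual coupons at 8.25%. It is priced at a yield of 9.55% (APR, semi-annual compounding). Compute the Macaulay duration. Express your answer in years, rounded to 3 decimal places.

Periodic yield y = 0.04775. Discount each cash flow and weight by its period:
  t   CF        PV=CF/(1+0.04775)^t    t·PV
  1        41.25        39.3701        39.3701
  2        41.25        37.5758        75.1517
  3        41.25        35.8634       107.5901
  4        41.25        34.2289       136.9157
  5        41.25        32.6690       163.3449
  6        41.25        31.1801       187.0808
  7        41.25        29.7591       208.3139
  8        41.25        28.4029       227.2232
  9        41.25        27.1085       243.9762
  10    1,041.25       653.0979     6,530.9795
  Σ                    949.2557     7,919.9460
Price P = Σ PV = 949.2557.
Macaulay duration = Σ(t·PV) / P = 7,919.9460 / 949.2557 = 8.34332 half-year periods.
In years: 8.34332 / 2 = 4.17166 years.

4.172 years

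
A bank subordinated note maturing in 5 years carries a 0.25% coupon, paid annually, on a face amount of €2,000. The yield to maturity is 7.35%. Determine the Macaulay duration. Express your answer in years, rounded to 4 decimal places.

4.9694 years

Periodic yield y = 0.0735. Discount each cash flow and weight by its year:
  t   CF        PV=CF/(1+0.0735)^t    t·PV
  1         5.00         4.6577         4.6577
  2         5.00         4.3388         8.6775
  3         5.00         4.0417        12.1251
  4         5.00         3.7650        15.0599
  5     2,005.00     1,406.3847     7,031.9235
  Σ                  1,423.1878     7,072.4437
Price P = Σ PV = 1,423.1878.
Macaulay duration = Σ(t·PV) / P = 7,072.4437 / 1,423.1878 = 4.96944 years.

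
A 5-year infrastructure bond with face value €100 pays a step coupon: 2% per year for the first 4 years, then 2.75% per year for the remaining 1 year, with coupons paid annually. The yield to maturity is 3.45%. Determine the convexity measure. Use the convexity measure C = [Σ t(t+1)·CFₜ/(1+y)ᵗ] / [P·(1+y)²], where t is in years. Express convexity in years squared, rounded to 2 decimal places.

26.55

With y = 0.0345:
  t   CF        PV=CF/(1+0.0345)^t    t·PV        t(t+1)·PV
  1         2.00         1.9333         1.9333           3.8666
  2         2.00         1.8688         3.7377          11.2130
  3         2.00         1.8065         5.4195          21.6780
  4         2.00         1.7463         6.9850          34.9251
  5       102.75        86.7220       433.6101       2,601.6604
  Σ                     94.0769       451.6856       2,673.3431
P = 94.0769.
Convexity = Σ t(t+1)·PV / [P·(1+y)²] = 2,673.3431 / (94.0769 × 1.070190) = 26.55282.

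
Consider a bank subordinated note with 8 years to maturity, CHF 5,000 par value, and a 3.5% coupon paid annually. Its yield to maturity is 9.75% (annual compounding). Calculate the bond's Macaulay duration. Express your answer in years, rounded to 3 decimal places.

6.869 years

Periodic yield y = 0.0975. Discount each cash flow and weight by its year:
  t   CF        PV=CF/(1+0.0975)^t    t·PV
  1       175.00       159.4533       159.4533
  2       175.00       145.2877       290.5755
  3       175.00       132.3806       397.1419
  4       175.00       120.6202       482.4807
  5       175.00       109.9045       549.5224
  6       175.00       100.1408       600.8445
  7       175.00        91.2444       638.7110
  8     5,175.00     2,458.5221    19,668.1771
  Σ                  3,317.5537    22,786.9064
Price P = Σ PV = 3,317.5537.
Macaulay duration = Σ(t·PV) / P = 22,786.9064 / 3,317.5537 = 6.86859 years.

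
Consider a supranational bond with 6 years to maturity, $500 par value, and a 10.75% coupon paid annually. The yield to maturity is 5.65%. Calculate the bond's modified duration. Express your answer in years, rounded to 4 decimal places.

4.6056 years

Periodic yield y = 0.0565. First find Macaulay duration:
  t   CF        PV=CF/(1+0.0565)^t    t·PV
  1        53.75        50.8755        50.8755
  2        53.75        48.1548        96.3096
  3        53.75        45.5795       136.7386
  4        53.75        43.1420       172.5681
  5        53.75        40.8348       204.1742
  6       553.75       398.1959     2,389.1751
  Σ                    626.7826     3,049.8412
P = 626.7826; Macaulay duration = 3,049.8412 / 626.7826 = 4.86587 years.
Modified duration = D_Mac / (1 + y) = 4.86587 / 1.0565 = 4.60565 years.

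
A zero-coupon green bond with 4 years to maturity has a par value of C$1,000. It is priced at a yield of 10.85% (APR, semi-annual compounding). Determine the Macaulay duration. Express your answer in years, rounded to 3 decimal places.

A zero-coupon bond has a single cash flow at maturity, so its Macaulay duration equals its maturity: 4 years.
(Equivalently: 8 semi-annual periods ÷ 2 = 4 years.)

4.000 years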